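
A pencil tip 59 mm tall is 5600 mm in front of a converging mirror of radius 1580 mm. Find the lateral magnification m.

f = R/2 = 1580/2 = 790.0 mm.
1/d_i = 1/f − 1/d_o = 1/(790.0) − 1/(5600) = 0.001087, so d_i = 919.8 mm.
m = −d_i/d_o = −(919.8)/(5600) = -0.164.
The image is real, inverted and reduced, in front of the mirror.

m = -0.164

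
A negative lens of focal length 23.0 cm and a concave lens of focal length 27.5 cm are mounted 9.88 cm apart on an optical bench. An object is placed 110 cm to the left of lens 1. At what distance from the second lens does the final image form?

Lens 1 is diverging, so f₁ = −23.0 cm.
Lens 1: 1/d_i1 = 1/f₁ − 1/d_o1 = 1/(-23.0) − 1/(110) = -0.05257, so d_i1 = -19.02 cm.
The intermediate image is 19.02 cm to the left of lens 1 (virtual), which is 9.88 − (-19.02) = 28.90 cm to the left of lens 2, so d_o2 = +28.90 cm.
Lens 2 is diverging, so f₂ = −27.5 cm.
Lens 2: 1/d_i2 = 1/f₂ − 1/d_o2 = 1/(-27.5) − 1/(28.90) = -0.07097, so d_i2 = -14.1 cm.
The final image is virtual, 14.1 cm to the left of lens 2 (overall magnification ≈ 0.084).

14.1 cm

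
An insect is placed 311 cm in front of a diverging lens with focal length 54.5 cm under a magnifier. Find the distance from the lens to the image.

46.4 cm

For a diverging lens, f = -54.5 cm.
Thin-lens equation: 1/s_i = 1/f − 1/s_o = 1/(-54.50) − 1/(311) = -0.01835 − 0.003215 = -0.02156, so s_i = -46.4 cm.
The image is virtual, upright and reduced, on the same side as the object.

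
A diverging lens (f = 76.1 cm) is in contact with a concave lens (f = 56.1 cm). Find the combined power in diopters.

P₁ = 1/f₁ = 1/(-0.761 m) = -1.314 D; P₂ = 1/f₂ = 1/(-0.561 m) = -1.783 D.
For thin lenses in contact, P = P₁ + P₂ = (-1.314) + (-1.783) = -3.10 D.

P = -3.10 D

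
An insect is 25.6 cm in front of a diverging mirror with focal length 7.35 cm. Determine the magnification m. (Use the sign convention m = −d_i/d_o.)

m = +0.223

For a diverging mirror, f = -7.35 cm.
1/d_i = 1/f − 1/d_o = 1/(-7.350) − 1/(25.6) = -0.1751, so d_i = -5.710 cm.
m = −d_i/d_o = −(-5.710)/(25.6) = +0.223.
The image is virtual, upright and reduced, behind the mirror.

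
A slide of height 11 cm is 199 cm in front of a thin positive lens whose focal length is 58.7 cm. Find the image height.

1/d_i = 1/f − 1/d_o = 1/(58.70) − 1/(199) = 0.01201, so d_i = 83.26 cm.
m = −d_i/d_o = -0.4184.
|h_i| = |m|·h_o = 0.4184 × 11 = 4.60 cm. The image is real, inverted and reduced, on the far side of the lens.

4.60 cm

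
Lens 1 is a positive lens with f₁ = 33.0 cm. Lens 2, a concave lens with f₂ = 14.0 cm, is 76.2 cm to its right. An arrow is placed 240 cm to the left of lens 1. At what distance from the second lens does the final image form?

10.2 cm

Lens 1: 1/d_i1 = 1/f₁ − 1/d_o1 = 1/(33.0) − 1/(240) = 0.02614, so d_i1 = 38.26 cm.
The intermediate image is 38.26 cm to the right of lens 1, which is 76.2 − (38.26) = 37.94 cm to the left of lens 2, so d_o2 = +37.94 cm.
Lens 2 is diverging, so f₂ = −14.0 cm.
Lens 2: 1/d_i2 = 1/f₂ − 1/d_o2 = 1/(-14.0) − 1/(37.94) = -0.09779, so d_i2 = -10.2 cm.
The final image is virtual, 10.2 cm to the left of lens 2 (overall magnification ≈ -0.043).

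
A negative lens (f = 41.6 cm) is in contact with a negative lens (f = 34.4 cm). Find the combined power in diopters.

P₁ = 1/f₁ = 1/(-0.416 m) = -2.404 D; P₂ = 1/f₂ = 1/(-0.344 m) = -2.907 D.
For thin lenses in contact, P = P₁ + P₂ = (-2.404) + (-2.907) = -5.31 D.

P = -5.31 D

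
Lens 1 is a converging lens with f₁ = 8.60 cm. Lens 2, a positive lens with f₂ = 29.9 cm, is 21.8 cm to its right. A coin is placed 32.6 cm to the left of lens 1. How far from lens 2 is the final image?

15.3 cm

Lens 1: 1/d_i1 = 1/f₁ − 1/d_o1 = 1/(8.60) − 1/(32.6) = 0.08560, so d_i1 = 11.68 cm.
The intermediate image is 11.68 cm to the right of lens 1, which is 21.8 − (11.68) = 10.12 cm to the left of lens 2, so d_o2 = +10.12 cm.
Lens 2: 1/d_i2 = 1/f₂ − 1/d_o2 = 1/(29.9) − 1/(10.12) = -0.06537, so d_i2 = -15.3 cm.
The final image is virtual, 15.3 cm to the left of lens 2 (overall magnification ≈ -0.54).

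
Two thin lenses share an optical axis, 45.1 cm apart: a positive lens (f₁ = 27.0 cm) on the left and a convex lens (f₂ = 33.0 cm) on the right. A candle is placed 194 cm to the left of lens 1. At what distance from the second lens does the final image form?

23.5 cm

Lens 1: 1/d_i1 = 1/f₁ − 1/d_o1 = 1/(27.0) − 1/(194) = 0.03188, so d_i1 = 31.37 cm.
The intermediate image is 31.37 cm to the right of lens 1, which is 45.1 − (31.37) = 13.73 cm to the left of lens 2, so d_o2 = +13.73 cm.
Lens 2: 1/d_i2 = 1/f₂ − 1/d_o2 = 1/(33.0) − 1/(13.73) = -0.04253, so d_i2 = -23.5 cm.
The final image is virtual, 23.5 cm to the left of lens 2 (overall magnification ≈ -0.28).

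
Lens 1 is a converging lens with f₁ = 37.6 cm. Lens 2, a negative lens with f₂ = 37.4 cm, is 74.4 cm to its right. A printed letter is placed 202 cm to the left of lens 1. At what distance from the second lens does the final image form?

Lens 1: 1/d_i1 = 1/f₁ − 1/d_o1 = 1/(37.6) − 1/(202) = 0.02165, so d_i1 = 46.20 cm.
The intermediate image is 46.20 cm to the right of lens 1, which is 74.4 − (46.20) = 28.20 cm to the left of lens 2, so d_o2 = +28.20 cm.
Lens 2 is diverging, so f₂ = −37.4 cm.
Lens 2: 1/d_i2 = 1/f₂ − 1/d_o2 = 1/(-37.4) − 1/(28.20) = -0.06220, so d_i2 = -16.1 cm.
The final image is virtual, 16.1 cm to the left of lens 2 (overall magnification ≈ -0.13).

16.1 cm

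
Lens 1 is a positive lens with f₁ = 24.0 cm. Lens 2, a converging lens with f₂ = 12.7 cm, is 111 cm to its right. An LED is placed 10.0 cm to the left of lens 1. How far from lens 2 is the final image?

14.1 cm

Lens 1: 1/d_i1 = 1/f₁ − 1/d_o1 = 1/(24.0) − 1/(10.0) = -0.05833, so d_i1 = -17.14 cm.
The intermediate image is 17.14 cm to the left of lens 1 (virtual), which is 111 − (-17.14) = 128.1 cm to the left of lens 2, so d_o2 = +128.1 cm.
Lens 2: 1/d_i2 = 1/f₂ − 1/d_o2 = 1/(12.7) − 1/(128.1) = 0.07093, so d_i2 = 14.1 cm.
The final image is real, 14.1 cm to the right of lens 2 (overall magnification ≈ -0.19).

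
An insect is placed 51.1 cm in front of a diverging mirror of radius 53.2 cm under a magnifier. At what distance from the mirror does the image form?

17.5 cm

f = R/2 = 53.2/2 = 26.60 cm; for a diverging mirror, f = -26.60 cm.
Mirror equation: 1/q = 1/f − 1/p = 1/(-26.60) − 1/(51.1) = -0.03759 − 0.01957 = -0.05716, so q = -17.5 cm.
The image is virtual, upright and reduced, behind the mirror.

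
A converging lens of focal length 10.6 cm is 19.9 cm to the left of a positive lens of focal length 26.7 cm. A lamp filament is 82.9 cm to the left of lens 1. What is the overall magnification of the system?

m = -0.207

Lens 1: 1/d_i1 = 1/(10.6) − 1/(82.9) = 0.08228, so d_i1 = 12.15 cm; m₁ = −d_i1/d_o1 = -0.1466.
d_o2 = 19.9 − (12.15) = 7.750 cm.
Lens 2: 1/d_i2 = 1/(26.7) − 1/(7.750) = -0.09158, so d_i2 = -10.92 cm; m₂ = −d_i2/d_o2 = +1.409.
m = m₁·m₂ = (-0.1466)(+1.409) = -0.207.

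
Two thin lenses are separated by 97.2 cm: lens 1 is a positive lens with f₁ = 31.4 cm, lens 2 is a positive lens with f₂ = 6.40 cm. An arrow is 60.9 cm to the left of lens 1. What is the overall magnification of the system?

Lens 1: 1/d_i1 = 1/(31.4) − 1/(60.9) = 0.01543, so d_i1 = 64.82 cm; m₁ = −d_i1/d_o1 = -1.064.
d_o2 = 97.2 − (64.82) = 32.38 cm.
Lens 2: 1/d_i2 = 1/(6.40) − 1/(32.38) = 0.1254, so d_i2 = 7.977 cm; m₂ = −d_i2/d_o2 = -0.2463.
m = m₁·m₂ = (-1.064)(-0.2463) = +0.262.

m = +0.262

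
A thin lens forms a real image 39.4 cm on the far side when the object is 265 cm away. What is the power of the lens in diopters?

P = +2.92 D

d_i = +39.4 cm.
1/f = 1/d_o + 1/d_i = 1/(265) + 1/(39.4) = 0.02915 cm⁻¹.
f = 34.30 cm = 0.3430 m, so P = 1/f = +2.92 D.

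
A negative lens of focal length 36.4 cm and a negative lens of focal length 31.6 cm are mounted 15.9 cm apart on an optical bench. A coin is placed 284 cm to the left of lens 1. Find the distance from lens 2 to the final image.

Lens 1 is diverging, so f₁ = −36.4 cm.
Lens 1: 1/d_i1 = 1/f₁ − 1/d_o1 = 1/(-36.4) − 1/(284) = -0.03099, so d_i1 = -32.26 cm.
The intermediate image is 32.26 cm to the left of lens 1 (virtual), which is 15.9 − (-32.26) = 48.16 cm to the left of lens 2, so d_o2 = +48.16 cm.
Lens 2 is diverging, so f₂ = −31.6 cm.
Lens 2: 1/d_i2 = 1/f₂ − 1/d_o2 = 1/(-31.6) − 1/(48.16) = -0.05241, so d_i2 = -19.1 cm.
The final image is virtual, 19.1 cm to the left of lens 2 (overall magnification ≈ 0.045).

19.1 cm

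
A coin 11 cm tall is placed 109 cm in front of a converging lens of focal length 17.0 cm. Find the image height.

1/d_i = 1/f − 1/d_o = 1/(17.00) − 1/(109) = 0.04965, so d_i = 20.14 cm.
m = −d_i/d_o = -0.1848.
|h_i| = |m|·h_o = 0.1848 × 11 = 2.03 cm. The image is real, inverted and reduced, on the far side of the lens.

2.03 cm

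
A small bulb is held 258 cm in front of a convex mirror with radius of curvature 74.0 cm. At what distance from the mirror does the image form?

32.4 cm

f = R/2 = 74.0/2 = 37.00 cm; for a convex mirror, f = -37.00 cm.
Mirror equation: 1/q = 1/f − 1/p = 1/(-37.00) − 1/(258) = -0.02703 − 0.003876 = -0.03090, so q = -32.4 cm.
The image is virtual, upright and reduced, behind the mirror.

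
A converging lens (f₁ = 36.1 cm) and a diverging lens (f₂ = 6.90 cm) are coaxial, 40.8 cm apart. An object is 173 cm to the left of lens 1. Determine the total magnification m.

Lens 1: 1/d_i1 = 1/(36.1) − 1/(173) = 0.02192, so d_i1 = 45.62 cm; m₁ = −d_i1/d_o1 = -0.2637.
d_o2 = 40.8 − (45.62) = -4.820 cm (virtual object).
f₂ = −6.90 cm (diverging).
Lens 2: 1/d_i2 = 1/(-6.90) − 1/(-4.820) = 0.06254, so d_i2 = 15.99 cm; m₂ = −d_i2/d_o2 = +3.317.
m = m₁·m₂ = (-0.2637)(+3.317) = -0.875.

m = -0.875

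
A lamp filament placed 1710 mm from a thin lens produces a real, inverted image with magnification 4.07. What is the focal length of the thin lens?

m = −d_i/d_o ⇒ d_i = −m·d_o = −(-4.07)·(1710) = 6960 mm.
1/f = 1/d_o + 1/d_i = 1/(1710) + 1/(6960) = 0.0007285, so f = 1370 mm.
Since f is positive, the thin lens is converging.

f = 1370 mm (converging)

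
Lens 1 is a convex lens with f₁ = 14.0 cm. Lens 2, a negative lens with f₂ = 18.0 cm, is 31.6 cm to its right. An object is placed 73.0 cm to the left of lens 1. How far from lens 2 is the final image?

Lens 1: 1/d_i1 = 1/f₁ − 1/d_o1 = 1/(14.0) − 1/(73.0) = 0.05773, so d_i1 = 17.32 cm.
The intermediate image is 17.32 cm to the right of lens 1, which is 31.6 − (17.32) = 14.28 cm to the left of lens 2, so d_o2 = +14.28 cm.
Lens 2 is diverging, so f₂ = −18.0 cm.
Lens 2: 1/d_i2 = 1/f₂ − 1/d_o2 = 1/(-18.0) − 1/(14.28) = -0.1256, so d_i2 = -7.96 cm.
The final image is virtual, 7.96 cm to the left of lens 2 (overall magnification ≈ -0.13).

7.96 cm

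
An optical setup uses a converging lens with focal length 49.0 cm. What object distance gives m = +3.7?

35.8 cm

m = −d_i/d_o ⇒ d_i = −m·d_o.
1/f = 1/d_o + 1/d_i = 1/d_o − 1/(m·d_o) = (1 − 1/m)/d_o, so d_o = f(1 − 1/m) = (49.00)(1 − 1/(+3.7)) = 35.8 cm.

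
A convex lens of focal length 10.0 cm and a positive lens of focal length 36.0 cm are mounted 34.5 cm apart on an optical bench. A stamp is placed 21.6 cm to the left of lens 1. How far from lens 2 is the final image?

Lens 1: 1/d_i1 = 1/f₁ − 1/d_o1 = 1/(10.0) − 1/(21.6) = 0.05370, so d_i1 = 18.62 cm.
The intermediate image is 18.62 cm to the right of lens 1, which is 34.5 − (18.62) = 15.88 cm to the left of lens 2, so d_o2 = +15.88 cm.
Lens 2: 1/d_i2 = 1/f₂ − 1/d_o2 = 1/(36.0) − 1/(15.88) = -0.03519, so d_i2 = -28.4 cm.
The final image is virtual, 28.4 cm to the left of lens 2 (overall magnification ≈ -1.5).

28.4 cm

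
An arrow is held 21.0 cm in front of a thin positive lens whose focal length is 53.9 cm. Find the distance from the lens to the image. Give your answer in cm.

Thin-lens equation: 1/q = 1/f − 1/p = 1/(53.90) − 1/(21.0) = 0.01855 − 0.04762 = -0.02907, so q = -34.4 cm.
The image is virtual, upright and enlarged, on the same side as the object.

34.4 cm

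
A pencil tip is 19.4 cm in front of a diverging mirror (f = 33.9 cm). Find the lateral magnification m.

For a diverging mirror, f = -33.9 cm.
1/d_i = 1/f − 1/d_o = 1/(-33.90) − 1/(19.4) = -0.08104, so d_i = -12.34 cm.
m = −d_i/d_o = −(-12.34)/(19.4) = +0.636.
The image is virtual, upright and reduced, behind the mirror.

m = +0.636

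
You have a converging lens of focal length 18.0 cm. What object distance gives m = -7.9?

20.3 cm

m = −d_i/d_o ⇒ d_i = −m·d_o.
1/f = 1/d_o + 1/d_i = 1/d_o − 1/(m·d_o) = (1 − 1/m)/d_o, so d_o = f(1 − 1/m) = (18.00)(1 − 1/(-7.9)) = 20.3 cm.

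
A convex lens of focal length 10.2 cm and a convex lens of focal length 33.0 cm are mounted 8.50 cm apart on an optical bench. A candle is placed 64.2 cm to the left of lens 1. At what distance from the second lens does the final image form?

3.27 cm

Lens 1: 1/d_i1 = 1/f₁ − 1/d_o1 = 1/(10.2) − 1/(64.2) = 0.08246, so d_i1 = 12.13 cm.
The intermediate image is 12.13 cm to the right of lens 1, which lies 3.630 cm to the right of lens 2 — a virtual object — so d_o2 = −3.630 cm.
Lens 2: 1/d_i2 = 1/f₂ − 1/d_o2 = 1/(33.0) − 1/(-3.630) = 0.3058, so d_i2 = 3.27 cm.
The final image is real, 3.27 cm to the right of lens 2 (overall magnification ≈ -0.17).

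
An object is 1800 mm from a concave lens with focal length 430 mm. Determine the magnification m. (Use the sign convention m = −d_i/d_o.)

For a concave lens, f = -430 mm.
1/d_i = 1/f − 1/d_o = 1/(-430.0) − 1/(1800) = -0.002881, so d_i = -347.1 mm.
m = −d_i/d_o = −(-347.1)/(1800) = +0.193.
The image is virtual, upright and reduced, on the same side as the object.

m = +0.193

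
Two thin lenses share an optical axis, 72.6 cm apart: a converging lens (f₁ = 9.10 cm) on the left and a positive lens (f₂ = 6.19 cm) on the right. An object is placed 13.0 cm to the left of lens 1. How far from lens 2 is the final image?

7.25 cm

Lens 1: 1/d_i1 = 1/f₁ − 1/d_o1 = 1/(9.10) − 1/(13.0) = 0.03297, so d_i1 = 30.33 cm.
The intermediate image is 30.33 cm to the right of lens 1, which is 72.6 − (30.33) = 42.27 cm to the left of lens 2, so d_o2 = +42.27 cm.
Lens 2: 1/d_i2 = 1/f₂ − 1/d_o2 = 1/(6.19) − 1/(42.27) = 0.1379, so d_i2 = 7.25 cm.
The final image is real, 7.25 cm to the right of lens 2 (overall magnification ≈ 0.40).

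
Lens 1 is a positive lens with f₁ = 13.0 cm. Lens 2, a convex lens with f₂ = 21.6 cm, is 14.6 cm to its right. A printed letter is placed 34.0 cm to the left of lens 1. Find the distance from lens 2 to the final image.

4.97 cm

Lens 1: 1/d_i1 = 1/f₁ − 1/d_o1 = 1/(13.0) − 1/(34.0) = 0.04751, so d_i1 = 21.05 cm.
The intermediate image is 21.05 cm to the right of lens 1, which lies 6.450 cm to the right of lens 2 — a virtual object — so d_o2 = −6.450 cm.
Lens 2: 1/d_i2 = 1/f₂ − 1/d_o2 = 1/(21.6) − 1/(-6.450) = 0.2013, so d_i2 = 4.97 cm.
The final image is real, 4.97 cm to the right of lens 2 (overall magnification ≈ -0.48).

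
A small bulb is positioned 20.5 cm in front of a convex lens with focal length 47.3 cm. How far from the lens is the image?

36.2 cm

Lens equation: 1/v = 1/f − 1/u = 1/(47.30) − 1/(20.5) = 0.02114 − 0.04878 = -0.02764, so v = -36.2 cm.
The image is virtual, upright and enlarged, on the same side as the object.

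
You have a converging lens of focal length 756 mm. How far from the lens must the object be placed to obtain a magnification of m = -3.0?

1010 mm

m = −d_i/d_o ⇒ d_i = −m·d_o.
1/f = 1/d_o + 1/d_i = 1/d_o − 1/(m·d_o) = (1 − 1/m)/d_o, so d_o = f(1 − 1/m) = (756.0)(1 − 1/(-3.0)) = 1010 mm.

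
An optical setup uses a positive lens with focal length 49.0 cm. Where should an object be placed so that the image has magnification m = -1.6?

79.6 cm

m = −d_i/d_o ⇒ d_i = −m·d_o.
1/f = 1/d_o + 1/d_i = 1/d_o − 1/(m·d_o) = (1 − 1/m)/d_o, so d_o = f(1 − 1/m) = (49.00)(1 − 1/(-1.6)) = 79.6 cm.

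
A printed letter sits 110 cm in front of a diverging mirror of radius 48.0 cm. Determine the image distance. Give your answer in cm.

19.7 cm

f = R/2 = 48.0/2 = 24.00 cm; for a diverging mirror, f = -24.00 cm.
Mirror equation: 1/q = 1/f − 1/p = 1/(-24.00) − 1/(110) = -0.04167 − 0.009091 = -0.05076, so q = -19.7 cm.
The image is virtual, upright and reduced, behind the mirror.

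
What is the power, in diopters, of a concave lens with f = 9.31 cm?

P = -10.7 D

For a concave lens, f = −9.31 cm.
f = -9.31 cm = -0.0931 m.
P = 1/f = 1/(-0.0931 m) = -10.7 D.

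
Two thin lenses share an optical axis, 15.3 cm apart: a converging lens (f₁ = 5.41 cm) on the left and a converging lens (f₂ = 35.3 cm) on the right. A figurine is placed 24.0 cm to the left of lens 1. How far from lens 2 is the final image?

Lens 1: 1/d_i1 = 1/f₁ − 1/d_o1 = 1/(5.41) − 1/(24.0) = 0.1432, so d_i1 = 6.984 cm.
The intermediate image is 6.984 cm to the right of lens 1, which is 15.3 − (6.984) = 8.316 cm to the left of lens 2, so d_o2 = +8.316 cm.
Lens 2: 1/d_i2 = 1/f₂ − 1/d_o2 = 1/(35.3) − 1/(8.316) = -0.09192, so d_i2 = -10.9 cm.
The final image is virtual, 10.9 cm to the left of lens 2 (overall magnification ≈ -0.38).

10.9 cm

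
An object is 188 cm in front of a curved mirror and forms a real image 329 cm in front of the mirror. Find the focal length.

Real image ⇒ d_i = +329 cm.
1/f = 1/d_o + 1/d_i = 1/(188) + 1/(329) = 0.008359, so f = 120 cm.
Since f is positive, the curved mirror is concave.

f = 120 cm (concave)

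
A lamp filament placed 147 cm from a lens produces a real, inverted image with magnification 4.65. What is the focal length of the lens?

f = 121 cm (converging)

m = −d_i/d_o ⇒ d_i = −m·d_o = −(-4.65)·(147) = 683.6 cm.
1/f = 1/d_o + 1/d_i = 1/(147) + 1/(683.6) = 0.008266, so f = 121 cm.
Since f is positive, the lens is converging.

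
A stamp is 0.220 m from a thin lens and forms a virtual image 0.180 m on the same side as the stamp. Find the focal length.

f = -0.990 m (diverging)

Virtual image ⇒ d_i = −0.180 m.
1/f = 1/d_o + 1/d_i = 1/(0.220) + 1/(-0.180) = -1.010, so f = -0.990 m.
Since f is negative, the thin lens is diverging.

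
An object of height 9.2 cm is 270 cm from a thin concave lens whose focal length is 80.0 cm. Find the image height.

For a concave lens, f = -80.0 cm.
1/d_i = 1/f − 1/d_o = 1/(-80.00) − 1/(270) = -0.01620, so d_i = -61.71 cm.
m = −d_i/d_o = +0.2286.
|h_i| = |m|·h_o = 0.2286 × 9.2 = 2.10 cm. The image is virtual, upright and reduced, on the same side as the object.

2.10 cm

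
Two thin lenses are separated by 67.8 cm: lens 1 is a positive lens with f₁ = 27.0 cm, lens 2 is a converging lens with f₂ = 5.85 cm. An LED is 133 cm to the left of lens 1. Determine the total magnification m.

m = +0.0531

Lens 1: 1/d_i1 = 1/(27.0) − 1/(133) = 0.02952, so d_i1 = 33.88 cm; m₁ = −d_i1/d_o1 = -0.2547.
d_o2 = 67.8 − (33.88) = 33.92 cm.
Lens 2: 1/d_i2 = 1/(5.85) − 1/(33.92) = 0.1415, so d_i2 = 7.069 cm; m₂ = −d_i2/d_o2 = -0.2084.
m = m₁·m₂ = (-0.2547)(-0.2084) = +0.0531.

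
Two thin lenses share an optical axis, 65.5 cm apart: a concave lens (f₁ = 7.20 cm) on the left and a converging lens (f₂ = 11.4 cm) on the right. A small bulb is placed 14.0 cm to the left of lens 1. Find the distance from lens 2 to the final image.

Lens 1 is diverging, so f₁ = −7.20 cm.
Lens 1: 1/d_i1 = 1/f₁ − 1/d_o1 = 1/(-7.20) − 1/(14.0) = -0.2103, so d_i1 = -4.755 cm.
The intermediate image is 4.755 cm to the left of lens 1 (virtual), which is 65.5 − (-4.755) = 70.25 cm to the left of lens 2, so d_o2 = +70.25 cm.
Lens 2: 1/d_i2 = 1/f₂ − 1/d_o2 = 1/(11.4) − 1/(70.25) = 0.07348, so d_i2 = 13.6 cm.
The final image is real, 13.6 cm to the right of lens 2 (overall magnification ≈ -0.066).

13.6 cm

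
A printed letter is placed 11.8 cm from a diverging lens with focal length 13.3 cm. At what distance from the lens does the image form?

6.25 cm

For a diverging lens, f = -13.3 cm.
Thin-lens equation: 1/q = 1/f − 1/p = 1/(-13.30) − 1/(11.8) = -0.07519 − 0.08475 = -0.1599, so q = -6.25 cm.
The image is virtual, upright and reduced, on the same side as the object.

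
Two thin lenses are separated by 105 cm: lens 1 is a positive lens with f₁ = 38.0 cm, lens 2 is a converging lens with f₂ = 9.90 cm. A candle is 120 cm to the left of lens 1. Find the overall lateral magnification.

m = +0.116

Lens 1: 1/d_i1 = 1/(38.0) − 1/(120) = 0.01798, so d_i1 = 55.61 cm; m₁ = −d_i1/d_o1 = -0.4634.
d_o2 = 105 − (55.61) = 49.39 cm.
Lens 2: 1/d_i2 = 1/(9.90) − 1/(49.39) = 0.08076, so d_i2 = 12.38 cm; m₂ = −d_i2/d_o2 = -0.2507.
m = m₁·m₂ = (-0.4634)(-0.2507) = +0.116.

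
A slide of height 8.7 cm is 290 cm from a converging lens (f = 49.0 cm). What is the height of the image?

1/d_i = 1/f − 1/d_o = 1/(49.00) − 1/(290) = 0.01696, so d_i = 58.96 cm.
m = −d_i/d_o = -0.2033.
|h_i| = |m|·h_o = 0.2033 × 8.7 = 1.77 cm. The image is real, inverted and reduced, on the far side of the lens.

1.77 cm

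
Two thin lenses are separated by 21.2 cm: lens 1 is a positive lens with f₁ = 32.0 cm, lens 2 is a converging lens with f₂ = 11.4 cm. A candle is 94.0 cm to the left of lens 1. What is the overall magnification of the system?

Lens 1: 1/d_i1 = 1/(32.0) − 1/(94.0) = 0.02061, so d_i1 = 48.52 cm; m₁ = −d_i1/d_o1 = -0.5162.
d_o2 = 21.2 − (48.52) = -27.32 cm (virtual object).
Lens 2: 1/d_i2 = 1/(11.4) − 1/(-27.32) = 0.1243, so d_i2 = 8.044 cm; m₂ = −d_i2/d_o2 = +0.2944.
m = m₁·m₂ = (-0.5162)(+0.2944) = -0.152.

m = -0.152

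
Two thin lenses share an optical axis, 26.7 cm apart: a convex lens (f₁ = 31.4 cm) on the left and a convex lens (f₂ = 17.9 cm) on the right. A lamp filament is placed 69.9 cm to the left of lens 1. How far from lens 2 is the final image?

Lens 1: 1/d_i1 = 1/f₁ − 1/d_o1 = 1/(31.4) − 1/(69.9) = 0.01754, so d_i1 = 57.01 cm.
The intermediate image is 57.01 cm to the right of lens 1, which lies 30.31 cm to the right of lens 2 — a virtual object — so d_o2 = −30.31 cm.
Lens 2: 1/d_i2 = 1/f₂ − 1/d_o2 = 1/(17.9) − 1/(-30.31) = 0.08886, so d_i2 = 11.3 cm.
The final image is real, 11.3 cm to the right of lens 2 (overall magnification ≈ -0.30).

11.3 cm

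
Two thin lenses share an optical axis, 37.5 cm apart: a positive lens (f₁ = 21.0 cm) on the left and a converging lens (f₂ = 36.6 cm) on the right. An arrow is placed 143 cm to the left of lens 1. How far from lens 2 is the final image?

Lens 1: 1/d_i1 = 1/f₁ − 1/d_o1 = 1/(21.0) − 1/(143) = 0.04063, so d_i1 = 24.61 cm.
The intermediate image is 24.61 cm to the right of lens 1, which is 37.5 − (24.61) = 12.89 cm to the left of lens 2, so d_o2 = +12.89 cm.
Lens 2: 1/d_i2 = 1/f₂ − 1/d_o2 = 1/(36.6) − 1/(12.89) = -0.05026, so d_i2 = -19.9 cm.
The final image is virtual, 19.9 cm to the left of lens 2 (overall magnification ≈ -0.27).

19.9 cm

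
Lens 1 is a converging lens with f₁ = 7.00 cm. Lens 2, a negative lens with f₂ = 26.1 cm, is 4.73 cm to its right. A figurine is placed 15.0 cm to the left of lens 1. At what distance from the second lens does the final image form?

Lens 1: 1/d_i1 = 1/f₁ − 1/d_o1 = 1/(7.00) − 1/(15.0) = 0.07619, so d_i1 = 13.12 cm.
The intermediate image is 13.12 cm to the right of lens 1, which lies 8.390 cm to the right of lens 2 — a virtual object — so d_o2 = −8.390 cm.
Lens 2 is diverging, so f₂ = −26.1 cm.
Lens 2: 1/d_i2 = 1/f₂ − 1/d_o2 = 1/(-26.1) − 1/(-8.390) = 0.08088, so d_i2 = 12.4 cm.
The final image is real, 12.4 cm to the right of lens 2 (overall magnification ≈ -1.3).

12.4 cm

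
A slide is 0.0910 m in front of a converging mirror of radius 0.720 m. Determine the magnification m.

m = +1.34

f = R/2 = 0.720/2 = 0.3600 m.
1/d_i = 1/f − 1/d_o = 1/(0.3600) − 1/(0.0910) = -8.211, so d_i = -0.1218 m.
m = −d_i/d_o = −(-0.1218)/(0.0910) = +1.34.
The image is virtual, upright and enlarged, behind the mirror.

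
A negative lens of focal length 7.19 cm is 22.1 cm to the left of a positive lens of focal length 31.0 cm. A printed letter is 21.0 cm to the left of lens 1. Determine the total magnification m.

m = +2.23

f₁ = −7.19 cm (diverging).
Lens 1: 1/d_i1 = 1/(-7.19) − 1/(21.0) = -0.1867, so d_i1 = -5.356 cm; m₁ = −d_i1/d_o1 = +0.2550.
d_o2 = 22.1 − (-5.356) = 27.46 cm.
Lens 2: 1/d_i2 = 1/(31.0) − 1/(27.46) = -0.004159, so d_i2 = -240.5 cm; m₂ = −d_i2/d_o2 = +8.757.
m = m₁·m₂ = (+0.2550)(+8.757) = +2.23.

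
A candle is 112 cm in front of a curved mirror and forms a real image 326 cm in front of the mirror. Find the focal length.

f = 83.4 cm (concave)

Real image ⇒ d_i = +326 cm.
1/f = 1/d_o + 1/d_i = 1/(112) + 1/(326) = 0.01200, so f = 83.4 cm.
Since f is positive, the curved mirror is concave.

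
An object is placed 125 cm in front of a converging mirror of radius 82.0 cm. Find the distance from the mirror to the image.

61.0 cm

f = R/2 = 82.0/2 = 41.00 cm.
Mirror equation: 1/d_i = 1/f − 1/d_o = 1/(41.00) − 1/(125) = 0.02439 − 0.008000 = 0.01639, so d_i = 61.0 cm.
The image is real, inverted and reduced, in front of the mirror.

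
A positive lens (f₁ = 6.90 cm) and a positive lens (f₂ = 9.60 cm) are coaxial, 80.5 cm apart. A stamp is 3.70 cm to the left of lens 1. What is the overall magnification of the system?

m = -0.262

Lens 1: 1/d_i1 = 1/(6.90) − 1/(3.70) = -0.1253, so d_i1 = -7.978 cm; m₁ = −d_i1/d_o1 = +2.156.
d_o2 = 80.5 − (-7.978) = 88.48 cm.
Lens 2: 1/d_i2 = 1/(9.60) − 1/(88.48) = 0.09286, so d_i2 = 10.77 cm; m₂ = −d_i2/d_o2 = -0.1217.
m = m₁·m₂ = (+2.156)(-0.1217) = -0.262.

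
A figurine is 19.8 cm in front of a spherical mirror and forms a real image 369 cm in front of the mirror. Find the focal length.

f = 18.8 cm (concave)

Real image ⇒ d_i = +369 cm.
1/f = 1/d_o + 1/d_i = 1/(19.8) + 1/(369) = 0.05322, so f = 18.8 cm.
Since f is positive, the spherical mirror is concave.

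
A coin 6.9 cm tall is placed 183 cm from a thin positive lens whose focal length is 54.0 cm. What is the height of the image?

2.89 cm

1/d_i = 1/f − 1/d_o = 1/(54.00) − 1/(183) = 0.01305, so d_i = 76.60 cm.
m = −d_i/d_o = -0.4186.
|h_i| = |m|·h_o = 0.4186 × 6.9 = 2.89 cm. The image is real, inverted and reduced, on the far side of the lens.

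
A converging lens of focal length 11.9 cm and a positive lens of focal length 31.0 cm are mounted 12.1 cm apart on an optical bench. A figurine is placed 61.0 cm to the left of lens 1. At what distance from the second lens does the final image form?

Lens 1: 1/d_i1 = 1/f₁ − 1/d_o1 = 1/(11.9) − 1/(61.0) = 0.06764, so d_i1 = 14.78 cm.
The intermediate image is 14.78 cm to the right of lens 1, which lies 2.680 cm to the right of lens 2 — a virtual object — so d_o2 = −2.680 cm.
Lens 2: 1/d_i2 = 1/f₂ − 1/d_o2 = 1/(31.0) − 1/(-2.680) = 0.4054, so d_i2 = 2.47 cm.
The final image is real, 2.47 cm to the right of lens 2 (overall magnification ≈ -0.22).

2.47 cm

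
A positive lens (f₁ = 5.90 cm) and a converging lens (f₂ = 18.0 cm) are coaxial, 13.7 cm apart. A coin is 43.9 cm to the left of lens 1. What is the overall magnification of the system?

Lens 1: 1/d_i1 = 1/(5.90) − 1/(43.9) = 0.1467, so d_i1 = 6.816 cm; m₁ = −d_i1/d_o1 = -0.1553.
d_o2 = 13.7 − (6.816) = 6.884 cm.
Lens 2: 1/d_i2 = 1/(18.0) − 1/(6.884) = -0.08971, so d_i2 = -11.15 cm; m₂ = −d_i2/d_o2 = +1.619.
m = m₁·m₂ = (-0.1553)(+1.619) = -0.251.

m = -0.251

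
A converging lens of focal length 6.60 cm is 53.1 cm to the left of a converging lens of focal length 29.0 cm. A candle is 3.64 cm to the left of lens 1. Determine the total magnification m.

m = -2.01

Lens 1: 1/d_i1 = 1/(6.60) − 1/(3.64) = -0.1232, so d_i1 = -8.116 cm; m₁ = −d_i1/d_o1 = +2.230.
d_o2 = 53.1 − (-8.116) = 61.22 cm.
Lens 2: 1/d_i2 = 1/(29.0) − 1/(61.22) = 0.01815, so d_i2 = 55.10 cm; m₂ = −d_i2/d_o2 = -0.9001.
m = m₁·m₂ = (+2.230)(-0.9001) = -2.01.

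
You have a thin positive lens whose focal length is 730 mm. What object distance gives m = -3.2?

m = −d_i/d_o ⇒ d_i = −m·d_o.
1/f = 1/d_o + 1/d_i = 1/d_o − 1/(m·d_o) = (1 − 1/m)/d_o, so d_o = f(1 − 1/m) = (730.0)(1 − 1/(-3.2)) = 958 mm.

958 mm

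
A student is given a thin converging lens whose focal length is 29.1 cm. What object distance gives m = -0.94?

60.1 cm

m = −d_i/d_o ⇒ d_i = −m·d_o.
1/f = 1/d_o + 1/d_i = 1/d_o − 1/(m·d_o) = (1 − 1/m)/d_o, so d_o = f(1 − 1/m) = (29.10)(1 − 1/(-0.94)) = 60.1 cm.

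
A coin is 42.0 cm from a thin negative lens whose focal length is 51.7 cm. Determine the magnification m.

For a negative lens, f = -51.7 cm.
1/d_i = 1/f − 1/d_o = 1/(-51.70) − 1/(42.0) = -0.04315, so d_i = -23.17 cm.
m = −d_i/d_o = −(-23.17)/(42.0) = +0.552.
The image is virtual, upright and reduced, on the same side as the object.

m = +0.552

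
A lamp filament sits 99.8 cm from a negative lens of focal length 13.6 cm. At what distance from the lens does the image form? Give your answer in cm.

12.0 cm

For a negative lens, f = -13.6 cm.
Lens equation: 1/s_i = 1/f − 1/s_o = 1/(-13.60) − 1/(99.8) = -0.07353 − 0.01002 = -0.08355, so s_i = -12.0 cm.
The image is virtual, upright and reduced, on the same side as the object.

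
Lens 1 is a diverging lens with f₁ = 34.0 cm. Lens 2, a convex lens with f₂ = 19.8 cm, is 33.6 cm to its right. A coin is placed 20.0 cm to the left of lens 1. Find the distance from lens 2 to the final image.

34.7 cm

Lens 1 is diverging, so f₁ = −34.0 cm.
Lens 1: 1/d_i1 = 1/f₁ − 1/d_o1 = 1/(-34.0) − 1/(20.0) = -0.07941, so d_i1 = -12.59 cm.
The intermediate image is 12.59 cm to the left of lens 1 (virtual), which is 33.6 − (-12.59) = 46.19 cm to the left of lens 2, so d_o2 = +46.19 cm.
Lens 2: 1/d_i2 = 1/f₂ − 1/d_o2 = 1/(19.8) − 1/(46.19) = 0.02886, so d_i2 = 34.7 cm.
The final image is real, 34.7 cm to the right of lens 2 (overall magnification ≈ -0.47).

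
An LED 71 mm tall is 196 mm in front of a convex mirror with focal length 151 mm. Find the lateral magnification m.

For a convex mirror, f = -151 mm.
1/d_i = 1/f − 1/d_o = 1/(-151.0) − 1/(196) = -0.01172, so d_i = -85.29 mm.
m = −d_i/d_o = −(-85.29)/(196) = +0.435.
The image is virtual, upright and reduced, behind the mirror.

m = +0.435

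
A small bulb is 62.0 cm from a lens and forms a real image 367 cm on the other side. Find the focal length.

Real image ⇒ d_i = +367 cm.
1/f = 1/d_o + 1/d_i = 1/(62.0) + 1/(367) = 0.01885, so f = 53.0 cm.
Since f is positive, the lens is converging.

f = 53.0 cm (converging)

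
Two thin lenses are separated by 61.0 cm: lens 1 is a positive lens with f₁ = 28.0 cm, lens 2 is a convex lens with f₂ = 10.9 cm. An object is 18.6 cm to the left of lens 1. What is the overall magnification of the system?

m = -0.308

Lens 1: 1/d_i1 = 1/(28.0) − 1/(18.6) = -0.01805, so d_i1 = -55.40 cm; m₁ = −d_i1/d_o1 = +2.978.
d_o2 = 61.0 − (-55.40) = 116.4 cm.
Lens 2: 1/d_i2 = 1/(10.9) − 1/(116.4) = 0.08315, so d_i2 = 12.03 cm; m₂ = −d_i2/d_o2 = -0.1033.
m = m₁·m₂ = (+2.978)(-0.1033) = -0.308.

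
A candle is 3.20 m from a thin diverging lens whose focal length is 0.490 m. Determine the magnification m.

For a diverging lens, f = -0.490 m.
1/d_i = 1/f − 1/d_o = 1/(-0.4900) − 1/(3.20) = -2.353, so d_i = -0.4249 m.
m = −d_i/d_o = −(-0.4249)/(3.20) = +0.133.
The image is virtual, upright and reduced, on the same side as the object.

m = +0.133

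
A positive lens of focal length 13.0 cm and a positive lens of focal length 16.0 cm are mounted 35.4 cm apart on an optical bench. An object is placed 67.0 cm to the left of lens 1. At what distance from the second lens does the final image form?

94.3 cm

Lens 1: 1/d_i1 = 1/f₁ − 1/d_o1 = 1/(13.0) − 1/(67.0) = 0.06200, so d_i1 = 16.13 cm.
The intermediate image is 16.13 cm to the right of lens 1, which is 35.4 − (16.13) = 19.27 cm to the left of lens 2, so d_o2 = +19.27 cm.
Lens 2: 1/d_i2 = 1/f₂ − 1/d_o2 = 1/(16.0) − 1/(19.27) = 0.01061, so d_i2 = 94.3 cm.
The final image is real, 94.3 cm to the right of lens 2 (overall magnification ≈ 1.2).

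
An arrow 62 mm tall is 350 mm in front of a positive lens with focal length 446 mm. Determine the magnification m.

1/d_i = 1/f − 1/d_o = 1/(446.0) − 1/(350) = -0.0006150, so d_i = -1626 mm.
m = −d_i/d_o = −(-1626)/(350) = +4.65.
The image is virtual, upright and enlarged, on the same side as the object.

m = +4.65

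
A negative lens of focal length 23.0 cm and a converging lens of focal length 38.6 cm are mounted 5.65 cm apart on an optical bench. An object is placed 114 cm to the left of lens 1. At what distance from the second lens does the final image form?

Lens 1 is diverging, so f₁ = −23.0 cm.
Lens 1: 1/d_i1 = 1/f₁ − 1/d_o1 = 1/(-23.0) − 1/(114) = -0.05225, so d_i1 = -19.14 cm.
The intermediate image is 19.14 cm to the left of lens 1 (virtual), which is 5.65 − (-19.14) = 24.79 cm to the left of lens 2, so d_o2 = +24.79 cm.
Lens 2: 1/d_i2 = 1/f₂ − 1/d_o2 = 1/(38.6) − 1/(24.79) = -0.01443, so d_i2 = -69.3 cm.
The final image is virtual, 69.3 cm to the left of lens 2 (overall magnification ≈ 0.47).

69.3 cm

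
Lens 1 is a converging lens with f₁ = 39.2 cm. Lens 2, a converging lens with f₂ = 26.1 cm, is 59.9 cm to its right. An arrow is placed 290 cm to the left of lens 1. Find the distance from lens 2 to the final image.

Lens 1: 1/d_i1 = 1/f₁ − 1/d_o1 = 1/(39.2) − 1/(290) = 0.02206, so d_i1 = 45.33 cm.
The intermediate image is 45.33 cm to the right of lens 1, which is 59.9 − (45.33) = 14.57 cm to the left of lens 2, so d_o2 = +14.57 cm.
Lens 2: 1/d_i2 = 1/f₂ − 1/d_o2 = 1/(26.1) − 1/(14.57) = -0.03032, so d_i2 = -33.0 cm.
The final image is virtual, 33.0 cm to the left of lens 2 (overall magnification ≈ -0.35).

33.0 cm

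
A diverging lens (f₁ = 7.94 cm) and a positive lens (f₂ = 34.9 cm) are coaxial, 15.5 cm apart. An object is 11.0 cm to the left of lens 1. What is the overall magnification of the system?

m = +0.989

f₁ = −7.94 cm (diverging).
Lens 1: 1/d_i1 = 1/(-7.94) − 1/(11.0) = -0.2169, so d_i1 = -4.611 cm; m₁ = −d_i1/d_o1 = +0.4192.
d_o2 = 15.5 − (-4.611) = 20.11 cm.
Lens 2: 1/d_i2 = 1/(34.9) − 1/(20.11) = -0.02107, so d_i2 = -47.45 cm; m₂ = −d_i2/d_o2 = +2.360.
m = m₁·m₂ = (+0.4192)(+2.360) = +0.989.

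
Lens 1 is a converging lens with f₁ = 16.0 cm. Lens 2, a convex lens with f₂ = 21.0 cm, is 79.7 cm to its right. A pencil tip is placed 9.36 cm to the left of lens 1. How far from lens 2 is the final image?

Lens 1: 1/d_i1 = 1/f₁ − 1/d_o1 = 1/(16.0) − 1/(9.36) = -0.04434, so d_i1 = -22.55 cm.
The intermediate image is 22.55 cm to the left of lens 1 (virtual), which is 79.7 − (-22.55) = 102.2 cm to the left of lens 2, so d_o2 = +102.2 cm.
Lens 2: 1/d_i2 = 1/f₂ − 1/d_o2 = 1/(21.0) − 1/(102.2) = 0.03783, so d_i2 = 26.4 cm.
The final image is real, 26.4 cm to the right of lens 2 (overall magnification ≈ -0.62).

26.4 cm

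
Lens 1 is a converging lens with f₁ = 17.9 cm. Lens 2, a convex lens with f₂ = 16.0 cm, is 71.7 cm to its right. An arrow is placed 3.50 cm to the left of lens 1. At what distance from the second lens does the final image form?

Lens 1: 1/d_i1 = 1/f₁ − 1/d_o1 = 1/(17.9) − 1/(3.50) = -0.2298, so d_i1 = -4.351 cm.
The intermediate image is 4.351 cm to the left of lens 1 (virtual), which is 71.7 − (-4.351) = 76.05 cm to the left of lens 2, so d_o2 = +76.05 cm.
Lens 2: 1/d_i2 = 1/f₂ − 1/d_o2 = 1/(16.0) − 1/(76.05) = 0.04935, so d_i2 = 20.3 cm.
The final image is real, 20.3 cm to the right of lens 2 (overall magnification ≈ -0.33).

20.3 cm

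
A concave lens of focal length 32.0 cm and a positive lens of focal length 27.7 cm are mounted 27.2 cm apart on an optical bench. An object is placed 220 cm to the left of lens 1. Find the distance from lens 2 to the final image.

Lens 1 is diverging, so f₁ = −32.0 cm.
Lens 1: 1/d_i1 = 1/f₁ − 1/d_o1 = 1/(-32.0) − 1/(220) = -0.03580, so d_i1 = -27.94 cm.
The intermediate image is 27.94 cm to the left of lens 1 (virtual), which is 27.2 − (-27.94) = 55.14 cm to the left of lens 2, so d_o2 = +55.14 cm.
Lens 2: 1/d_i2 = 1/f₂ − 1/d_o2 = 1/(27.7) − 1/(55.14) = 0.01797, so d_i2 = 55.7 cm.
The final image is real, 55.7 cm to the right of lens 2 (overall magnification ≈ -0.13).

55.7 cm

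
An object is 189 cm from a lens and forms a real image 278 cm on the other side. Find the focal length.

Real image ⇒ d_i = +278 cm.
1/f = 1/d_o + 1/d_i = 1/(189) + 1/(278) = 0.008888, so f = 113 cm.
Since f is positive, the lens is converging.

f = 113 cm (converging)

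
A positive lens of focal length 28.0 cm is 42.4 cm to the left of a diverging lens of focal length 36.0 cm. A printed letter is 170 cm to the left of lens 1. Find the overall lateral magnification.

Lens 1: 1/d_i1 = 1/(28.0) − 1/(170) = 0.02983, so d_i1 = 33.52 cm; m₁ = −d_i1/d_o1 = -0.1972.
d_o2 = 42.4 − (33.52) = 8.880 cm.
f₂ = −36.0 cm (diverging).
Lens 2: 1/d_i2 = 1/(-36.0) − 1/(8.880) = -0.1404, so d_i2 = -7.123 cm; m₂ = −d_i2/d_o2 = +0.8021.
m = m₁·m₂ = (-0.1972)(+0.8021) = -0.158.

m = -0.158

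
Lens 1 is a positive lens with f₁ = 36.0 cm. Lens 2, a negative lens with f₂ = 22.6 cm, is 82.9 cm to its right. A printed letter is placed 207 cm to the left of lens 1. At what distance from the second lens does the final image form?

14.4 cm

Lens 1: 1/d_i1 = 1/f₁ − 1/d_o1 = 1/(36.0) − 1/(207) = 0.02295, so d_i1 = 43.58 cm.
The intermediate image is 43.58 cm to the right of lens 1, which is 82.9 − (43.58) = 39.32 cm to the left of lens 2, so d_o2 = +39.32 cm.
Lens 2 is diverging, so f₂ = −22.6 cm.
Lens 2: 1/d_i2 = 1/f₂ − 1/d_o2 = 1/(-22.6) − 1/(39.32) = -0.06968, so d_i2 = -14.4 cm.
The final image is virtual, 14.4 cm to the left of lens 2 (overall magnification ≈ -0.077).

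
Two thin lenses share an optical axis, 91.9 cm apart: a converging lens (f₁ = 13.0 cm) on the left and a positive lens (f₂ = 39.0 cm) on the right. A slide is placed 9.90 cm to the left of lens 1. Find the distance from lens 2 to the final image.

Lens 1: 1/d_i1 = 1/f₁ − 1/d_o1 = 1/(13.0) − 1/(9.90) = -0.02409, so d_i1 = -41.52 cm.
The intermediate image is 41.52 cm to the left of lens 1 (virtual), which is 91.9 − (-41.52) = 133.4 cm to the left of lens 2, so d_o2 = +133.4 cm.
Lens 2: 1/d_i2 = 1/f₂ − 1/d_o2 = 1/(39.0) − 1/(133.4) = 0.01814, so d_i2 = 55.1 cm.
The final image is real, 55.1 cm to the right of lens 2 (overall magnification ≈ -1.7).

55.1 cm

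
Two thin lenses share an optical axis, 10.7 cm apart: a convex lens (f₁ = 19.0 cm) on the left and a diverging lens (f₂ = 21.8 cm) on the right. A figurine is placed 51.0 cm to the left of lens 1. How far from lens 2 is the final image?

192 cm

Lens 1: 1/d_i1 = 1/f₁ − 1/d_o1 = 1/(19.0) − 1/(51.0) = 0.03302, so d_i1 = 30.28 cm.
The intermediate image is 30.28 cm to the right of lens 1, which lies 19.58 cm to the right of lens 2 — a virtual object — so d_o2 = −19.58 cm.
Lens 2 is diverging, so f₂ = −21.8 cm.
Lens 2: 1/d_i2 = 1/f₂ − 1/d_o2 = 1/(-21.8) − 1/(-19.58) = 0.005201, so d_i2 = 192 cm.
The final image is real, 192 cm to the right of lens 2 (overall magnification ≈ -5.8).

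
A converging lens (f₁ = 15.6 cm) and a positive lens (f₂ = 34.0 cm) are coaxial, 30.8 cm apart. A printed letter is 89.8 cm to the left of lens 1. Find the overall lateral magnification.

m = -0.324

Lens 1: 1/d_i1 = 1/(15.6) − 1/(89.8) = 0.05297, so d_i1 = 18.88 cm; m₁ = −d_i1/d_o1 = -0.2102.
d_o2 = 30.8 − (18.88) = 11.92 cm.
Lens 2: 1/d_i2 = 1/(34.0) − 1/(11.92) = -0.05448, so d_i2 = -18.36 cm; m₂ = −d_i2/d_o2 = +1.540.
m = m₁·m₂ = (-0.2102)(+1.540) = -0.324.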